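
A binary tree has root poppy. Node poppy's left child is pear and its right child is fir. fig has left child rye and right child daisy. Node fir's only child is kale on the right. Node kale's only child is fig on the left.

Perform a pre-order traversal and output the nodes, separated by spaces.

Pre-order visits the node, then its left subtree, then its right subtree.
Visit poppy.
At poppy: go left to pear.
  pear is a leaf — visit pear.
At poppy: go right to fir.
  Visit fir.
  At fir: no left child.
  At fir: go right to kale.
    Visit kale.
    At kale: go left to fig.
      Visit fig.
      At fig: go left to rye.
        rye is a leaf — visit rye.
      At fig: go right to daisy.
        daisy is a leaf — visit daisy.
    At kale: no right child.

poppy pear fir kale fig rye daisy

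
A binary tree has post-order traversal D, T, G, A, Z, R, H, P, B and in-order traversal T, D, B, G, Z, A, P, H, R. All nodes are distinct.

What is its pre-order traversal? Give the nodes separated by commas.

The last element of post-order is the root; it splits in-order into left and right subtrees.
Root B: left subtree has 2 nodes {T, D}, right has 6 {G, Z, A, P, H, R}.
  Root T: left subtree has 0 nodes { }, right has 1 {D}.
  Root P: left subtree has 3 nodes {G, Z, A}, right has 2 {H, R}.
    Root Z: left subtree has 1 node {G}, right has 1 {A}.
    Root H: left subtree has 0 nodes { }, right has 1 {R}.

B, T, D, P, Z, G, A, H, R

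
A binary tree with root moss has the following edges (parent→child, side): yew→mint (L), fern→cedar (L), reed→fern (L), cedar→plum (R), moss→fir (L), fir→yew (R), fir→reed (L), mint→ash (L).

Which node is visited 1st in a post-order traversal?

Post-order visits the left subtree, then the right subtree, then the node.
At moss: go left to fir.
  At fir: go left to reed.
    At reed: go left to fern.
      At fern: go left to cedar.
        At cedar: no left child.
        At cedar: go right to plum.
          plum is a leaf — visit plum.
        Visit cedar.
      At fern: no right child.
      Visit fern.
    At reed: no right child.
    Visit reed.
  At fir: go right to yew.
    At yew: go left to mint.
      At mint: go left to ash.
        ash is a leaf — visit ash.
      At mint: no right child.
      Visit mint.
    At yew: no right child.
    Visit yew.
  Visit fir.
At moss: no right child.
Visit moss.
Full post-order sequence: plum, cedar, fern, reed, ash, mint, yew, fir, moss.

plum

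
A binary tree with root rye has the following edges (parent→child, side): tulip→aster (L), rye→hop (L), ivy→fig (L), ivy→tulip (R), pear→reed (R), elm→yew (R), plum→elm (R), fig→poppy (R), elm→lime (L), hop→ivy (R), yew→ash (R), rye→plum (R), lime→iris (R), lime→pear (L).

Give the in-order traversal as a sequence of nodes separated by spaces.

hop fig poppy ivy aster tulip rye plum pear reed lime iris elm yew ash

In-order visits the left subtree, then the node, then the right subtree.
At rye: go left to hop.
  At hop: no left child.
  Visit hop.
  At hop: go right to ivy.
    At ivy: go left to fig.
      At fig: no left child.
      Visit fig.
      At fig: go right to poppy.
        poppy is a leaf — visit poppy.
    Visit ivy.
    At ivy: go right to tulip.
      At tulip: go left to aster.
        aster is a leaf — visit aster.
      Visit tulip.
      At tulip: no right child.
Visit rye.
At rye: go right to plum.
  At plum: no left child.
  Visit plum.
  At plum: go right to elm.
    At elm: go left to lime.
      At lime: go left to pear.
        At pear: no left child.
        Visit pear.
        At pear: go right to reed.
          reed is a leaf — visit reed.
      Visit lime.
      At lime: go right to iris.
        iris is a leaf — visit iris.
    Visit elm.
    At elm: go right to yew.
      At yew: no left child.
      Visit yew.
      At yew: go right to ash.
        ash is a leaf — visit ash.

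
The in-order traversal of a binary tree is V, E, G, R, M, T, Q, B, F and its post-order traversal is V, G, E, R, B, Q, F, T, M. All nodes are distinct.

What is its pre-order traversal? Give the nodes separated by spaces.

M R E V G T F Q B

The last element of post-order is the root; it splits in-order into left and right subtrees.
Root M: left subtree has 4 nodes {V, E, G, R}, right has 4 {T, Q, B, F}.
  Root R: left subtree has 3 nodes {V, E, G}, right has 0 { }.
    Root E: left subtree has 1 node {V}, right has 1 {G}.
  Root T: left subtree has 0 nodes { }, right has 3 {Q, B, F}.
    Root F: left subtree has 2 nodes {Q, B}, right has 0 { }.
      Root Q: left subtree has 0 nodes { }, right has 1 {B}.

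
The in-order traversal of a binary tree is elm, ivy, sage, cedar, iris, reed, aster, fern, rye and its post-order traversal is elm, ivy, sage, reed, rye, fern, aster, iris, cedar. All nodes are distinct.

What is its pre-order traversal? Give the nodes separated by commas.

cedar, sage, ivy, elm, iris, aster, reed, fern, rye

The last element of post-order is the root; it splits in-order into left and right subtrees.
Root cedar: left subtree has 3 nodes {elm, ivy, sage}, right has 5 {iris, reed, aster, fern, rye}.
  Root sage: left subtree has 2 nodes {elm, ivy}, right has 0 { }.
    Root ivy: left subtree has 1 node {elm}, right has 0 { }.
  Root iris: left subtree has 0 nodes { }, right has 4 {reed, aster, fern, rye}.
    Root aster: left subtree has 1 node {reed}, right has 2 {fern, rye}.
      Root fern: left subtree has 0 nodes { }, right has 1 {rye}.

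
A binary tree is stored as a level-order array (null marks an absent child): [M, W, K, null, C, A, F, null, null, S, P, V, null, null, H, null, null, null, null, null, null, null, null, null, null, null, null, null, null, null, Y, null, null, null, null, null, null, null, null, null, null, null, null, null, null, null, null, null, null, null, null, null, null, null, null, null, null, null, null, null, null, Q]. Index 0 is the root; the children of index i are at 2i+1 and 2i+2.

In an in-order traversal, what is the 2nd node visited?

S

In-order visits the left subtree, then the node, then the right subtree.
At M: go left to W.
  At W: no left child.
  Visit W.
  At W: go right to C.
    At C: go left to S.
      S is a leaf — visit S.
    Visit C.
    At C: go right to P.
      P is a leaf — visit P.
Visit M.
At M: go right to K.
  At K: go left to A.
    At A: go left to V.
      V is a leaf — visit V.
    Visit A.
    At A: no right child.
  Visit K.
  At K: go right to F.
    At F: no left child.
    Visit F.
    At F: go right to H.
      At H: no left child.
      Visit H.
      At H: go right to Y.
        At Y: go left to Q.
          Q is a leaf — visit Q.
        Visit Y.
        At Y: no right child.
Full in-order sequence: W, S, C, P, M, V, A, K, F, H, Q, Y.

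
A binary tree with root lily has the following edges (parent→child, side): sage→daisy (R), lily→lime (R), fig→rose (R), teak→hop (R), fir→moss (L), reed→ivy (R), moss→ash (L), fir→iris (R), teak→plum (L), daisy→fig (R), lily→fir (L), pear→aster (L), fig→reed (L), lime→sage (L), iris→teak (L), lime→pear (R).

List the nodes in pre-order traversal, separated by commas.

lily, fir, moss, ash, iris, teak, plum, hop, lime, sage, daisy, fig, reed, ivy, rose, pear, aster

Pre-order visits the node, then its left subtree, then its right subtree.
Visit lily.
At lily: go left to fir.
  Visit fir.
  At fir: go left to moss.
    Visit moss.
    At moss: go left to ash.
      ash is a leaf — visit ash.
    At moss: no right child.
  At fir: go right to iris.
    Visit iris.
    At iris: go left to teak.
      Visit teak.
      At teak: go left to plum.
        plum is a leaf — visit plum.
      At teak: go right to hop.
        hop is a leaf — visit hop.
    At iris: no right child.
At lily: go right to lime.
  Visit lime.
  At lime: go left to sage.
    Visit sage.
    At sage: no left child.
    At sage: go right to daisy.
      Visit daisy.
      At daisy: no left child.
      At daisy: go right to fig.
        Visit fig.
        At fig: go left to reed.
          Visit reed.
          At reed: no left child.
          At reed: go right to ivy.
            ivy is a leaf — visit ivy.
        At fig: go right to rose.
          rose is a leaf — visit rose.
  At lime: go right to pear.
    Visit pear.
    At pear: go left to aster.
      aster is a leaf — visit aster.
    At pear: no right child.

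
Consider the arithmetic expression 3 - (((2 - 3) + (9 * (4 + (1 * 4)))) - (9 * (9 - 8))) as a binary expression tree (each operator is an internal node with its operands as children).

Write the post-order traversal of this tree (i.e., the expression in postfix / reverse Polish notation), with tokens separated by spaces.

Post-order on an expression tree gives postfix notation: for each operator, emit left operand, right operand, then the operator.

3 2 3 - 9 4 1 4 * + * + 9 9 8 - * - -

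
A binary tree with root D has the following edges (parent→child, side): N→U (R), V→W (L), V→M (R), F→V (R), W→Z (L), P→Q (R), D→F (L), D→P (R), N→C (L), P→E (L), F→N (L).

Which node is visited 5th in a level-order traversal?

Level-order visits nodes level by level from the root, left to right within each level.
Level 0: D
Level 1: F, P
Level 2: N, V, E, Q
Level 3: C, U, W, M
Level 4: Z
Full level-order sequence: D, F, P, N, V, E, Q, C, U, W, M, Z.

V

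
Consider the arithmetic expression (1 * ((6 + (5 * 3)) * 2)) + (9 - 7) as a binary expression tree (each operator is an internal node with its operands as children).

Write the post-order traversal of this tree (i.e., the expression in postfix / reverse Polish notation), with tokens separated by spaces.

1 6 5 3 * + 2 * * 9 7 - +

Post-order on an expression tree gives postfix notation: for each operator, emit left operand, right operand, then the operator.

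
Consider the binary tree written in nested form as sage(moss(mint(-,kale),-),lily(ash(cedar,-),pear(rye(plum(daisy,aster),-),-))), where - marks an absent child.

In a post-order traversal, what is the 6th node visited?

daisy

Post-order visits the left subtree, then the right subtree, then the node.
At sage: go left to moss.
  At moss: go left to mint.
    At mint: no left child.
    At mint: go right to kale.
      kale is a leaf — visit kale.
    Visit mint.
  At moss: no right child.
  Visit moss.
At sage: go right to lily.
  At lily: go left to ash.
    At ash: go left to cedar.
      cedar is a leaf — visit cedar.
    At ash: no right child.
    Visit ash.
  At lily: go right to pear.
    At pear: go left to rye.
      At rye: go left to plum.
        At plum: go left to daisy.
          daisy is a leaf — visit daisy.
        At plum: go right to aster.
          aster is a leaf — visit aster.
        Visit plum.
      At rye: no right child.
      Visit rye.
    At pear: no right child.
    Visit pear.
  Visit lily.
Visit sage.
Full post-order sequence: kale, mint, moss, cedar, ash, daisy, aster, plum, rye, pear, lily, sage.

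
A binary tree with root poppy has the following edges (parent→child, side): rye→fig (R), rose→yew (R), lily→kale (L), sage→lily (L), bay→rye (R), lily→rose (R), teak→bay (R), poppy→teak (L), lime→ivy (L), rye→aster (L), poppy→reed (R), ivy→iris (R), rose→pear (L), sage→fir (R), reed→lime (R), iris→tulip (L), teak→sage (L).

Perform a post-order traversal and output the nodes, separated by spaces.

Post-order visits the left subtree, then the right subtree, then the node.
At poppy: go left to teak.
  At teak: go left to sage.
    At sage: go left to lily.
      At lily: go left to kale.
        kale is a leaf — visit kale.
      At lily: go right to rose.
        At rose: go left to pear.
          pear is a leaf — visit pear.
        At rose: go right to yew.
          yew is a leaf — visit yew.
        Visit rose.
      Visit lily.
    At sage: go right to fir.
      fir is a leaf — visit fir.
    Visit sage.
  At teak: go right to bay.
    At bay: no left child.
    At bay: go right to rye.
      At rye: go left to aster.
        aster is a leaf — visit aster.
      At rye: go right to fig.
        fig is a leaf — visit fig.
      Visit rye.
    Visit bay.
  Visit teak.
At poppy: go right to reed.
  At reed: no left child.
  At reed: go right to lime.
    At lime: go left to ivy.
      At ivy: no left child.
      At ivy: go right to iris.
        At iris: go left to tulip.
          tulip is a leaf — visit tulip.
        At iris: no right child.
        Visit iris.
      Visit ivy.
    At lime: no right child.
    Visit lime.
  Visit reed.
Visit poppy.

kale pear yew rose lily fir sage aster fig rye bay teak tulip iris ivy lime reed poppy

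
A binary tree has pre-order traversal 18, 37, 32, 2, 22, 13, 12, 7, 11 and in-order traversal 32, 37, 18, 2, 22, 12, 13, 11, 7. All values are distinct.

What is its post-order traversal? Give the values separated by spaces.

32 37 12 11 7 13 22 2 18

The first element of pre-order is the root; it splits in-order into left and right subtrees.
Root 18: left subtree has 2 nodes {32, 37}, right has 6 {2, 22, 12, 13, 11, 7}.
  Root 37: left subtree has 1 node {32}, right has 0 { }.
  Root 2: left subtree has 0 nodes { }, right has 5 {22, 12, 13, 11, 7}.
    Root 22: left subtree has 0 nodes { }, right has 4 {12, 13, 11, 7}.
      Root 13: left subtree has 1 node {12}, right has 2 {11, 7}.
        Root 7: left subtree has 1 node {11}, right has 0 { }.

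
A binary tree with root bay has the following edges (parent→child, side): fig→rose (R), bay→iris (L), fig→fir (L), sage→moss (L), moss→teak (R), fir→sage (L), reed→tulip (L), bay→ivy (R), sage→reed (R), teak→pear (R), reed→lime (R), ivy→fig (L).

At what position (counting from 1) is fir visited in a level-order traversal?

Level-order visits nodes level by level from the root, left to right within each level.
Level 0: bay
Level 1: iris, ivy
Level 2: fig
Level 3: fir, rose
Level 4: sage
Level 5: moss, reed
Level 6: teak, tulip, lime
Level 7: pear
Full level-order sequence: bay, iris, ivy, fig, fir, rose, sage, moss, reed, teak, tulip, lime, pear.

5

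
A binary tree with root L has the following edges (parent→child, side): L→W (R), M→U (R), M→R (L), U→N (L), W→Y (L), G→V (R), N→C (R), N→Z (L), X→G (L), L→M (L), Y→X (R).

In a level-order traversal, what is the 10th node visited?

Level-order visits nodes level by level from the root, left to right within each level.
Level 0: L
Level 1: M, W
Level 2: R, U, Y
Level 3: N, X
Level 4: Z, C, G
Level 5: V
Full level-order sequence: L, M, W, R, U, Y, N, X, Z, C, G, V.

C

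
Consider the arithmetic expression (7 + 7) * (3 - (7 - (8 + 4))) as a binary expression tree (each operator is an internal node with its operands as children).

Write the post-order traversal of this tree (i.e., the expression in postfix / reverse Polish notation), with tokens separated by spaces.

7 7 + 3 7 8 4 + - - *

Post-order on an expression tree gives postfix notation: for each operator, emit left operand, right operand, then the operator.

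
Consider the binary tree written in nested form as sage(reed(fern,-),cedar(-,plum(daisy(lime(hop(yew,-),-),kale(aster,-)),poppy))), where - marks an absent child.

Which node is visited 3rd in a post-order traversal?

yew

Post-order visits the left subtree, then the right subtree, then the node.
At sage: go left to reed.
  At reed: go left to fern.
    fern is a leaf — visit fern.
  At reed: no right child.
  Visit reed.
At sage: go right to cedar.
  At cedar: no left child.
  At cedar: go right to plum.
    At plum: go left to daisy.
      At daisy: go left to lime.
        At lime: go left to hop.
          At hop: go left to yew.
            yew is a leaf — visit yew.
          At hop: no right child.
          Visit hop.
        At lime: no right child.
        Visit lime.
      At daisy: go right to kale.
        At kale: go left to aster.
          aster is a leaf — visit aster.
        At kale: no right child.
        Visit kale.
      Visit daisy.
    At plum: go right to poppy.
      poppy is a leaf — visit poppy.
    Visit plum.
  Visit cedar.
Visit sage.
Full post-order sequence: fern, reed, yew, hop, lime, aster, kale, daisy, poppy, plum, cedar, sage.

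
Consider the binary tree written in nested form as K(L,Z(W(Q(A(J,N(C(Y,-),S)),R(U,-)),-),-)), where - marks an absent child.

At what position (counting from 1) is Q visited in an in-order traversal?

In-order visits the left subtree, then the node, then the right subtree.
At K: go left to L.
  L is a leaf — visit L.
Visit K.
At K: go right to Z.
  At Z: go left to W.
    At W: go left to Q.
      At Q: go left to A.
        At A: go left to J.
          J is a leaf — visit J.
        Visit A.
        At A: go right to N.
          At N: go left to C.
            At C: go left to Y.
              Y is a leaf — visit Y.
            Visit C.
            At C: no right child.
          Visit N.
          At N: go right to S.
            S is a leaf — visit S.
      Visit Q.
      At Q: go right to R.
        At R: go left to U.
          U is a leaf — visit U.
        Visit R.
        At R: no right child.
    Visit W.
    At W: no right child.
  Visit Z.
  At Z: no right child.
Full in-order sequence: L, K, J, A, Y, C, N, S, Q, U, R, W, Z.

9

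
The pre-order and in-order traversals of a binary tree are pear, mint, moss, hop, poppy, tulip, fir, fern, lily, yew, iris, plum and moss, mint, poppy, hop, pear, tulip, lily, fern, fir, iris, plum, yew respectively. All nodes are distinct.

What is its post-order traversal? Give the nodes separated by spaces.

The first element of pre-order is the root; it splits in-order into left and right subtrees.
Root pear: left subtree has 4 nodes {moss, mint, poppy, hop}, right has 7 {tulip, lily, fern, fir, iris, plum, yew}.
  Root mint: left subtree has 1 node {moss}, right has 2 {poppy, hop}.
    Root hop: left subtree has 1 node {poppy}, right has 0 { }.
  Root tulip: left subtree has 0 nodes { }, right has 6 {lily, fern, fir, iris, plum, yew}.
    Root fir: left subtree has 2 nodes {lily, fern}, right has 3 {iris, plum, yew}.
      Root fern: left subtree has 1 node {lily}, right has 0 { }.
      Root yew: left subtree has 2 nodes {iris, plum}, right has 0 { }.
        Root iris: left subtree has 0 nodes { }, right has 1 {plum}.

moss poppy hop mint lily fern plum iris yew fir tulip pear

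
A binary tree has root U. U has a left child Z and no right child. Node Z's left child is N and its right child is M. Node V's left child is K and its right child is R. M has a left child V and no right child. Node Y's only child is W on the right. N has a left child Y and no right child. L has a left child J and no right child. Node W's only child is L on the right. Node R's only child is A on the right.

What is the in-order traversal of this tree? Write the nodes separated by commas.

Y, W, J, L, N, Z, K, V, R, A, M, U

In-order visits the left subtree, then the node, then the right subtree.
At U: go left to Z.
  At Z: go left to N.
    At N: go left to Y.
      At Y: no left child.
      Visit Y.
      At Y: go right to W.
        At W: no left child.
        Visit W.
        At W: go right to L.
          At L: go left to J.
            J is a leaf — visit J.
          Visit L.
          At L: no right child.
    Visit N.
    At N: no right child.
  Visit Z.
  At Z: go right to M.
    At M: go left to V.
      At V: go left to K.
        K is a leaf — visit K.
      Visit V.
      At V: go right to R.
        At R: no left child.
        Visit R.
        At R: go right to A.
          A is a leaf — visit A.
    Visit M.
    At M: no right child.
Visit U.
At U: no right child.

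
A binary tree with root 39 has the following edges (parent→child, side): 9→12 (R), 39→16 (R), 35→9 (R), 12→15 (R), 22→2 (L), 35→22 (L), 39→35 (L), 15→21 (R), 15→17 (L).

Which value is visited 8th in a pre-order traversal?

17

Pre-order visits the node, then its left subtree, then its right subtree.
Visit 39.
At 39: go left to 35.
  Visit 35.
  At 35: go left to 22.
    Visit 22.
    At 22: go left to 2.
      2 is a leaf — visit 2.
    At 22: no right child.
  At 35: go right to 9.
    Visit 9.
    At 9: no left child.
    At 9: go right to 12.
      Visit 12.
      At 12: no left child.
      At 12: go right to 15.
        Visit 15.
        At 15: go left to 17.
          17 is a leaf — visit 17.
        At 15: go right to 21.
          21 is a leaf — visit 21.
At 39: go right to 16.
  16 is a leaf — visit 16.
Full pre-order sequence: 39, 35, 22, 2, 9, 12, 15, 17, 21, 16.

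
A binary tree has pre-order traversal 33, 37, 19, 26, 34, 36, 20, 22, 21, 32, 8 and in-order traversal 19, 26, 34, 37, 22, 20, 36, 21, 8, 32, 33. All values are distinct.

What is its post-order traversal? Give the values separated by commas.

34, 26, 19, 22, 20, 8, 32, 21, 36, 37, 33

The first element of pre-order is the root; it splits in-order into left and right subtrees.
Root 33: left subtree has 10 nodes {19, 26, 34, 37, 22, 20, 36, 21, 8, 32}, right has 0 { }.
  Root 37: left subtree has 3 nodes {19, 26, 34}, right has 6 {22, 20, 36, 21, 8, 32}.
    Root 19: left subtree has 0 nodes { }, right has 2 {26, 34}.
      Root 26: left subtree has 0 nodes { }, right has 1 {34}.
    Root 36: left subtree has 2 nodes {22, 20}, right has 3 {21, 8, 32}.
      Root 20: left subtree has 1 node {22}, right has 0 { }.
      Root 21: left subtree has 0 nodes { }, right has 2 {8, 32}.
        Root 32: left subtree has 1 node {8}, right has 0 { }.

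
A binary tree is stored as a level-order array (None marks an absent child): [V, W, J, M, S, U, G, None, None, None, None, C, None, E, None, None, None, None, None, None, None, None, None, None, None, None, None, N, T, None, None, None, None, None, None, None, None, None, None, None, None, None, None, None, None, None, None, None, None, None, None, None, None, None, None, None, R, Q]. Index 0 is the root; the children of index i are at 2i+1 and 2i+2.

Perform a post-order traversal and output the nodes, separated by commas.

Post-order visits the left subtree, then the right subtree, then the node.
At V: go left to W.
  At W: go left to M.
    M is a leaf — visit M.
  At W: go right to S.
    S is a leaf — visit S.
  Visit W.
At V: go right to J.
  At J: go left to U.
    At U: go left to C.
      C is a leaf — visit C.
    At U: no right child.
    Visit U.
  At J: go right to G.
    At G: go left to E.
      At E: go left to N.
        At N: no left child.
        At N: go right to R.
          R is a leaf — visit R.
        Visit N.
      At E: go right to T.
        At T: go left to Q.
          Q is a leaf — visit Q.
        At T: no right child.
        Visit T.
      Visit E.
    At G: no right child.
    Visit G.
  Visit J.
Visit V.

M, S, W, C, U, R, N, Q, T, E, G, J, V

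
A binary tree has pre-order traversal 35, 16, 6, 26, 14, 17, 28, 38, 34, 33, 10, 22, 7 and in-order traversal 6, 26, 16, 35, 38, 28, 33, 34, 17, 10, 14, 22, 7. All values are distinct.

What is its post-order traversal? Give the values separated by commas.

The first element of pre-order is the root; it splits in-order into left and right subtrees.
Root 35: left subtree has 3 nodes {6, 26, 16}, right has 9 {38, 28, 33, 34, 17, 10, 14, 22, 7}.
  Root 16: left subtree has 2 nodes {6, 26}, right has 0 { }.
    Root 6: left subtree has 0 nodes { }, right has 1 {26}.
  Root 14: left subtree has 6 nodes {38, 28, 33, 34, 17, 10}, right has 2 {22, 7}.
    Root 17: left subtree has 4 nodes {38, 28, 33, 34}, right has 1 {10}.
      Root 28: left subtree has 1 node {38}, right has 2 {33, 34}.
        Root 34: left subtree has 1 node {33}, right has 0 { }.
    Root 22: left subtree has 0 nodes { }, right has 1 {7}.

26, 6, 16, 38, 33, 34, 28, 10, 17, 7, 22, 14, 35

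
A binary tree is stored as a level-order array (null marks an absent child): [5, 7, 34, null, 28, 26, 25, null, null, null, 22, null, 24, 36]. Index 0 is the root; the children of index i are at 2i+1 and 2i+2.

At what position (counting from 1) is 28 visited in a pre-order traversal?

Pre-order visits the node, then its left subtree, then its right subtree.
Visit 5.
At 5: go left to 7.
  Visit 7.
  At 7: no left child.
  At 7: go right to 28.
    Visit 28.
    At 28: no left child.
    At 28: go right to 22.
      22 is a leaf — visit 22.
At 5: go right to 34.
  Visit 34.
  At 34: go left to 26.
    Visit 26.
    At 26: no left child.
    At 26: go right to 24.
      24 is a leaf — visit 24.
  At 34: go right to 25.
    Visit 25.
    At 25: go left to 36.
      36 is a leaf — visit 36.
    At 25: no right child.
Full pre-order sequence: 5, 7, 28, 22, 34, 26, 24, 25, 36.

3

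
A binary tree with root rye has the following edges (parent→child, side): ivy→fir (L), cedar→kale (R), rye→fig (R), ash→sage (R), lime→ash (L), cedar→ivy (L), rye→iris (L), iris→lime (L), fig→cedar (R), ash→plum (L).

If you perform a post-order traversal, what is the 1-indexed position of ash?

3

Post-order visits the left subtree, then the right subtree, then the node.
At rye: go left to iris.
  At iris: go left to lime.
    At lime: go left to ash.
      At ash: go left to plum.
        plum is a leaf — visit plum.
      At ash: go right to sage.
        sage is a leaf — visit sage.
      Visit ash.
    At lime: no right child.
    Visit lime.
  At iris: no right child.
  Visit iris.
At rye: go right to fig.
  At fig: no left child.
  At fig: go right to cedar.
    At cedar: go left to ivy.
      At ivy: go left to fir.
        fir is a leaf — visit fir.
      At ivy: no right child.
      Visit ivy.
    At cedar: go right to kale.
      kale is a leaf — visit kale.
    Visit cedar.
  Visit fig.
Visit rye.
Full post-order sequence: plum, sage, ash, lime, iris, fir, ivy, kale, cedar, fig, rye.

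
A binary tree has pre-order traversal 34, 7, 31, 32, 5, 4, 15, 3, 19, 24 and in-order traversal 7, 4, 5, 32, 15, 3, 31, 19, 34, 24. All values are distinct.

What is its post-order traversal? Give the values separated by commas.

4, 5, 3, 15, 32, 19, 31, 7, 24, 34

The first element of pre-order is the root; it splits in-order into left and right subtrees.
Root 34: left subtree has 8 nodes {7, 4, 5, 32, 15, 3, 31, 19}, right has 1 {24}.
  Root 7: left subtree has 0 nodes { }, right has 7 {4, 5, 32, 15, 3, 31, 19}.
    Root 31: left subtree has 5 nodes {4, 5, 32, 15, 3}, right has 1 {19}.
      Root 32: left subtree has 2 nodes {4, 5}, right has 2 {15, 3}.
        Root 5: left subtree has 1 node {4}, right has 0 { }.
        Root 15: left subtree has 0 nodes { }, right has 1 {3}.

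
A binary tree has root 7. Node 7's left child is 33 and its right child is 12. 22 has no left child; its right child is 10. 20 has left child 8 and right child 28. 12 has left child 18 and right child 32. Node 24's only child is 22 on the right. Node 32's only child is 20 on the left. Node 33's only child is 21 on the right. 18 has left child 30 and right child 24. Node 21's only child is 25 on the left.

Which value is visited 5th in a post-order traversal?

Post-order visits the left subtree, then the right subtree, then the node.
At 7: go left to 33.
  At 33: no left child.
  At 33: go right to 21.
    At 21: go left to 25.
      25 is a leaf — visit 25.
    At 21: no right child.
    Visit 21.
  Visit 33.
At 7: go right to 12.
  At 12: go left to 18.
    At 18: go left to 30.
      30 is a leaf — visit 30.
    At 18: go right to 24.
      At 24: no left child.
      At 24: go right to 22.
        At 22: no left child.
        At 22: go right to 10.
          10 is a leaf — visit 10.
        Visit 22.
      Visit 24.
    Visit 18.
  At 12: go right to 32.
    At 32: go left to 20.
      At 20: go left to 8.
        8 is a leaf — visit 8.
      At 20: go right to 28.
        28 is a leaf — visit 28.
      Visit 20.
    At 32: no right child.
    Visit 32.
  Visit 12.
Visit 7.
Full post-order sequence: 25, 21, 33, 30, 10, 22, 24, 18, 8, 28, 20, 32, 12, 7.

10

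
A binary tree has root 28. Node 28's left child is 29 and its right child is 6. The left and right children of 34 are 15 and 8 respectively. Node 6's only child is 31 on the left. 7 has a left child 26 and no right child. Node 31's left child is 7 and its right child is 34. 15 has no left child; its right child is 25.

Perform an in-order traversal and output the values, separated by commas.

29, 28, 26, 7, 31, 15, 25, 34, 8, 6

In-order visits the left subtree, then the node, then the right subtree.
At 28: go left to 29.
  29 is a leaf — visit 29.
Visit 28.
At 28: go right to 6.
  At 6: go left to 31.
    At 31: go left to 7.
      At 7: go left to 26.
        26 is a leaf — visit 26.
      Visit 7.
      At 7: no right child.
    Visit 31.
    At 31: go right to 34.
      At 34: go left to 15.
        At 15: no left child.
        Visit 15.
        At 15: go right to 25.
          25 is a leaf — visit 25.
      Visit 34.
      At 34: go right to 8.
        8 is a leaf — visit 8.
  Visit 6.
  At 6: no right child.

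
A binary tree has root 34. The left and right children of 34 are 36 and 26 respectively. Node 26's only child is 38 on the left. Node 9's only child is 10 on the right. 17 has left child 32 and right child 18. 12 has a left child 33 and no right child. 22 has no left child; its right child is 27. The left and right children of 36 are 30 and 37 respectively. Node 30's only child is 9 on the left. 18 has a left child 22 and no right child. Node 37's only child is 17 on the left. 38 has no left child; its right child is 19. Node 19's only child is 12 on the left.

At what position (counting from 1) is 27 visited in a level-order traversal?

16

Level-order visits nodes level by level from the root, left to right within each level.
Level 0: 34
Level 1: 36, 26
Level 2: 30, 37, 38
Level 3: 9, 17, 19
Level 4: 10, 32, 18, 12
Level 5: 22, 33
Level 6: 27
Full level-order sequence: 34, 36, 26, 30, 37, 38, 9, 17, 19, 10, 32, 18, 12, 22, 33, 27.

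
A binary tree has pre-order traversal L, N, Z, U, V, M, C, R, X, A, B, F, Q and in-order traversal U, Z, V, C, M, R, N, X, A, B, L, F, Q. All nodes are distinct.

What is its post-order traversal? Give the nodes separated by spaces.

The first element of pre-order is the root; it splits in-order into left and right subtrees.
Root L: left subtree has 10 nodes {U, Z, V, C, M, R, N, X, A, B}, right has 2 {F, Q}.
  Root N: left subtree has 6 nodes {U, Z, V, C, M, R}, right has 3 {X, A, B}.
    Root Z: left subtree has 1 node {U}, right has 4 {V, C, M, R}.
      Root V: left subtree has 0 nodes { }, right has 3 {C, M, R}.
        Root M: left subtree has 1 node {C}, right has 1 {R}.
    Root X: left subtree has 0 nodes { }, right has 2 {A, B}.
      Root A: left subtree has 0 nodes { }, right has 1 {B}.
  Root F: left subtree has 0 nodes { }, right has 1 {Q}.

U C R M V Z B A X N Q F L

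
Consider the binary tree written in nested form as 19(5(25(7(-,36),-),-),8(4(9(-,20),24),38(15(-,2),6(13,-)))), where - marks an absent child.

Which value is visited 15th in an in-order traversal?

In-order visits the left subtree, then the node, then the right subtree.
At 19: go left to 5.
  At 5: go left to 25.
    At 25: go left to 7.
      At 7: no left child.
      Visit 7.
      At 7: go right to 36.
        36 is a leaf — visit 36.
    Visit 25.
    At 25: no right child.
  Visit 5.
  At 5: no right child.
Visit 19.
At 19: go right to 8.
  At 8: go left to 4.
    At 4: go left to 9.
      At 9: no left child.
      Visit 9.
      At 9: go right to 20.
        20 is a leaf — visit 20.
    Visit 4.
    At 4: go right to 24.
      24 is a leaf — visit 24.
  Visit 8.
  At 8: go right to 38.
    At 38: go left to 15.
      At 15: no left child.
      Visit 15.
      At 15: go right to 2.
        2 is a leaf — visit 2.
    Visit 38.
    At 38: go right to 6.
      At 6: go left to 13.
        13 is a leaf — visit 13.
      Visit 6.
      At 6: no right child.
Full in-order sequence: 7, 36, 25, 5, 19, 9, 20, 4, 24, 8, 15, 2, 38, 13, 6.

6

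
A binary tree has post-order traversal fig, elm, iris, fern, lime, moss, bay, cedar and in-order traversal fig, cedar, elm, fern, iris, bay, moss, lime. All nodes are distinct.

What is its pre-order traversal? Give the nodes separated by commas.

cedar, fig, bay, fern, elm, iris, moss, lime

The last element of post-order is the root; it splits in-order into left and right subtrees.
Root cedar: left subtree has 1 node {fig}, right has 6 {elm, fern, iris, bay, moss, lime}.
  Root bay: left subtree has 3 nodes {elm, fern, iris}, right has 2 {moss, lime}.
    Root fern: left subtree has 1 node {elm}, right has 1 {iris}.
    Root moss: left subtree has 0 nodes { }, right has 1 {lime}.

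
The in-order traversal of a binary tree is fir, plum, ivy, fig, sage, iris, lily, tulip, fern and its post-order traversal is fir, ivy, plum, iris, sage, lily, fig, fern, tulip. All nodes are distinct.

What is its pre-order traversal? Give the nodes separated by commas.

tulip, fig, plum, fir, ivy, lily, sage, iris, fern

The last element of post-order is the root; it splits in-order into left and right subtrees.
Root tulip: left subtree has 7 nodes {fir, plum, ivy, fig, sage, iris, lily}, right has 1 {fern}.
  Root fig: left subtree has 3 nodes {fir, plum, ivy}, right has 3 {sage, iris, lily}.
    Root plum: left subtree has 1 node {fir}, right has 1 {ivy}.
    Root lily: left subtree has 2 nodes {sage, iris}, right has 0 { }.
      Root sage: left subtree has 0 nodes { }, right has 1 {iris}.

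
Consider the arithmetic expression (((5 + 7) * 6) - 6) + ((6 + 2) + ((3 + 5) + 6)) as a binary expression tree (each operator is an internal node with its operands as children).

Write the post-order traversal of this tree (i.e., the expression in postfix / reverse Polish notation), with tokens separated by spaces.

Post-order on an expression tree gives postfix notation: for each operator, emit left operand, right operand, then the operator.

5 7 + 6 * 6 - 6 2 + 3 5 + 6 + + +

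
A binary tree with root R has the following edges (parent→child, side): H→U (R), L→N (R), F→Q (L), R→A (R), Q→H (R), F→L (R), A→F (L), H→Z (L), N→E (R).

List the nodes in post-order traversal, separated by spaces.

Z U H Q E N L F A R

Post-order visits the left subtree, then the right subtree, then the node.
At R: no left child.
At R: go right to A.
  At A: go left to F.
    At F: go left to Q.
      At Q: no left child.
      At Q: go right to H.
        At H: go left to Z.
          Z is a leaf — visit Z.
        At H: go right to U.
          U is a leaf — visit U.
        Visit H.
      Visit Q.
    At F: go right to L.
      At L: no left child.
      At L: go right to N.
        At N: no left child.
        At N: go right to E.
          E is a leaf — visit E.
        Visit N.
      Visit L.
    Visit F.
  At A: no right child.
  Visit A.
Visit R.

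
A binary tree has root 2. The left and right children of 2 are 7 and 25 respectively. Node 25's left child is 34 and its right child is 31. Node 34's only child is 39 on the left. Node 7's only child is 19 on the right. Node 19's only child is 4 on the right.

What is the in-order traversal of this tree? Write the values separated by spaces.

In-order visits the left subtree, then the node, then the right subtree.
At 2: go left to 7.
  At 7: no left child.
  Visit 7.
  At 7: go right to 19.
    At 19: no left child.
    Visit 19.
    At 19: go right to 4.
      4 is a leaf — visit 4.
Visit 2.
At 2: go right to 25.
  At 25: go left to 34.
    At 34: go left to 39.
      39 is a leaf — visit 39.
    Visit 34.
    At 34: no right child.
  Visit 25.
  At 25: go right to 31.
    31 is a leaf — visit 31.

7 19 4 2 39 34 25 31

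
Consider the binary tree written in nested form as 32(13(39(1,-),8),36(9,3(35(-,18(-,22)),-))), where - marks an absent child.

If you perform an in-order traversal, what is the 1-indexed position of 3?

In-order visits the left subtree, then the node, then the right subtree.
At 32: go left to 13.
  At 13: go left to 39.
    At 39: go left to 1.
      1 is a leaf — visit 1.
    Visit 39.
    At 39: no right child.
  Visit 13.
  At 13: go right to 8.
    8 is a leaf — visit 8.
Visit 32.
At 32: go right to 36.
  At 36: go left to 9.
    9 is a leaf — visit 9.
  Visit 36.
  At 36: go right to 3.
    At 3: go left to 35.
      At 35: no left child.
      Visit 35.
      At 35: go right to 18.
        At 18: no left child.
        Visit 18.
        At 18: go right to 22.
          22 is a leaf — visit 22.
    Visit 3.
    At 3: no right child.
Full in-order sequence: 1, 39, 13, 8, 32, 9, 36, 35, 18, 22, 3.

11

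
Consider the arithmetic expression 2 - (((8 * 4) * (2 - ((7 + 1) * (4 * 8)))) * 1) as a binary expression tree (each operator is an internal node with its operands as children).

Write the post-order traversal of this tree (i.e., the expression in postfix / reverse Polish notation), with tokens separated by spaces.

Post-order on an expression tree gives postfix notation: for each operator, emit left operand, right operand, then the operator.

2 8 4 * 2 7 1 + 4 8 * * - * 1 * -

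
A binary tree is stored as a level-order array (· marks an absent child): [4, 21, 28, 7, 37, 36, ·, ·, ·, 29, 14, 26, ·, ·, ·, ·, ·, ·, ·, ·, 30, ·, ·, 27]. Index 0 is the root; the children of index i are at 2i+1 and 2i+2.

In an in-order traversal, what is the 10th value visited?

In-order visits the left subtree, then the node, then the right subtree.
At 4: go left to 21.
  At 21: go left to 7.
    7 is a leaf — visit 7.
  Visit 21.
  At 21: go right to 37.
    At 37: go left to 29.
      At 29: no left child.
      Visit 29.
      At 29: go right to 30.
        30 is a leaf — visit 30.
    Visit 37.
    At 37: go right to 14.
      14 is a leaf — visit 14.
Visit 4.
At 4: go right to 28.
  At 28: go left to 36.
    At 36: go left to 26.
      At 26: go left to 27.
        27 is a leaf — visit 27.
      Visit 26.
      At 26: no right child.
    Visit 36.
    At 36: no right child.
  Visit 28.
  At 28: no right child.
Full in-order sequence: 7, 21, 29, 30, 37, 14, 4, 27, 26, 36, 28.

36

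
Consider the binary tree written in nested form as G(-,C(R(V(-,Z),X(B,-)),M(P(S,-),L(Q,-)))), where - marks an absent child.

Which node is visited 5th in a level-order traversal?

Level-order visits nodes level by level from the root, left to right within each level.
Level 0: G
Level 1: C
Level 2: R, M
Level 3: V, X, P, L
Level 4: Z, B, S, Q
Full level-order sequence: G, C, R, M, V, X, P, L, Z, B, S, Q.

V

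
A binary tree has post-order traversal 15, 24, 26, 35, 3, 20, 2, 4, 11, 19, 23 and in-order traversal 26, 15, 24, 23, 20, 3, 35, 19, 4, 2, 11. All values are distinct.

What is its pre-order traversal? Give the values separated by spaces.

The last element of post-order is the root; it splits in-order into left and right subtrees.
Root 23: left subtree has 3 nodes {26, 15, 24}, right has 7 {20, 3, 35, 19, 4, 2, 11}.
  Root 26: left subtree has 0 nodes { }, right has 2 {15, 24}.
    Root 24: left subtree has 1 node {15}, right has 0 { }.
  Root 19: left subtree has 3 nodes {20, 3, 35}, right has 3 {4, 2, 11}.
    Root 20: left subtree has 0 nodes { }, right has 2 {3, 35}.
      Root 3: left subtree has 0 nodes { }, right has 1 {35}.
    Root 11: left subtree has 2 nodes {4, 2}, right has 0 { }.
      Root 4: left subtree has 0 nodes { }, right has 1 {2}.

23 26 24 15 19 20 3 35 11 4 2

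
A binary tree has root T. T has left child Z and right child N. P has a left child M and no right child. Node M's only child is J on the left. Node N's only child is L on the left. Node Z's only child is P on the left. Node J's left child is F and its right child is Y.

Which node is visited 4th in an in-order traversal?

M

In-order visits the left subtree, then the node, then the right subtree.
At T: go left to Z.
  At Z: go left to P.
    At P: go left to M.
      At M: go left to J.
        At J: go left to F.
          F is a leaf — visit F.
        Visit J.
        At J: go right to Y.
          Y is a leaf — visit Y.
      Visit M.
      At M: no right child.
    Visit P.
    At P: no right child.
  Visit Z.
  At Z: no right child.
Visit T.
At T: go right to N.
  At N: go left to L.
    L is a leaf — visit L.
  Visit N.
  At N: no right child.
Full in-order sequence: F, J, Y, M, P, Z, T, L, N.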